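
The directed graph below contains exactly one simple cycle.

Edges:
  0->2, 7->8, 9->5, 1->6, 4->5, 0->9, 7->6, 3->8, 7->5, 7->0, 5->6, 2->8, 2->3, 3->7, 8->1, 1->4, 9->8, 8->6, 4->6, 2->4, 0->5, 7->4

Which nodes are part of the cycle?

0, 2, 3, 7

DFS with gray/black marking from 3:
3 gray
  7 gray
    4 gray
      5 gray
        6 gray
        6 black
      5 black
      4→6: 6 black — skip
    4 black
    7→6: 6 black — skip
    0 gray
      9 gray
        8 gray
          8→6: 6 black — skip
          1 gray
            1→6: 6 black — skip
            1→4: 4 black — skip
          1 black
        8 black
        9→5: 5 black — skip
      9 black
      2 gray
        2→3: 3 is gray → back edge
Back edge closes the cycle 3 → 7 → 0 → 2 → 3; its vertices are {0, 2, 3, 7}.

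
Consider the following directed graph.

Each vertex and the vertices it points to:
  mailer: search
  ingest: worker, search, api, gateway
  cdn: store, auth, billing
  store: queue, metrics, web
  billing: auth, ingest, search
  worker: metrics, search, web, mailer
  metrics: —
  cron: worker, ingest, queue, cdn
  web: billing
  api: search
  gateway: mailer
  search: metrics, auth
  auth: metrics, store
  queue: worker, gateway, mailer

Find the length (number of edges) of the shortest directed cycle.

For each vertex v, BFS finds the shortest path from v back to v.
The shortest such closed walk is store → web → billing → auth → store, length 4.

4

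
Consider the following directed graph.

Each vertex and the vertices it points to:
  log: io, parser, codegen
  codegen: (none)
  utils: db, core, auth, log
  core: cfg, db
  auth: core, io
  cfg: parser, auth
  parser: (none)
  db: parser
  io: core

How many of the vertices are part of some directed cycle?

4

A vertex is on a directed cycle iff it belongs to a strongly connected component of size ≥ 2 (or has a self-loop).
The vertices on cycles are {io, cfg, auth, core} — 4 in total.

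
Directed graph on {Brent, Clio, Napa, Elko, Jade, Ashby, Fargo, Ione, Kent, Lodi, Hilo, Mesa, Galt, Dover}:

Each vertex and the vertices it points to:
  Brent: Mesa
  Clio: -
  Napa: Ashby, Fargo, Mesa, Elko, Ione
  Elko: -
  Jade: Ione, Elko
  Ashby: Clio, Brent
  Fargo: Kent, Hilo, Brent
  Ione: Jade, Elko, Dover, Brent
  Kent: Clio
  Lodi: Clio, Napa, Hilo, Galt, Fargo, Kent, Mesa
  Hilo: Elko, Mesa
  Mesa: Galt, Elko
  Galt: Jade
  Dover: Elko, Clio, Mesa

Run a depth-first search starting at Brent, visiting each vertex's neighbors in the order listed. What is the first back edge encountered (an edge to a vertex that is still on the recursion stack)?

Ione→Jade

DFS from Brent (visiting each vertex's neighbors in the order listed); mark gray on enter, black on exit:
Brent gray
  Mesa gray
    Galt gray
      Jade gray
        Ione gray
          Ione→Jade: Jade is gray → back edge
First back edge: Ione → Jade.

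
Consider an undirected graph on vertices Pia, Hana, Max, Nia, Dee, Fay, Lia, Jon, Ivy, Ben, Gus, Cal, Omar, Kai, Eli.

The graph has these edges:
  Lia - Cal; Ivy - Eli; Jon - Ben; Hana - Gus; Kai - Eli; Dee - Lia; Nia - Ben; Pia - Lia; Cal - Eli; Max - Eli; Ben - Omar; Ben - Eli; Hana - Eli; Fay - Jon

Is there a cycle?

DFS, tracking each vertex's parent; an edge to a visited non-parent vertex closes a cycle.
Start from Dee:
visit Dee (parent –)
  visit Lia (parent Dee)
    visit Cal (parent Lia)
      visit Eli (parent Cal)
        visit Kai (parent Eli)
          Kai–Eli: parent, skip
        visit Ivy (parent Eli)
          Ivy–Eli: parent, skip
        visit Max (parent Eli)
          Max–Eli: parent, skip
        visit Hana (parent Eli)
          visit Gus (parent Hana)
            Gus–Hana: parent, skip
          Hana–Eli: parent, skip
        Eli–Cal: parent, skip
        visit Ben (parent Eli)
          visit Nia (parent Ben)
            Nia–Ben: parent, skip
          visit Omar (parent Ben)
            Omar–Ben: parent, skip
          visit Jon (parent Ben)
            Jon–Ben: parent, skip
            visit Fay (parent Jon)
              Fay–Jon: parent, skip
          Ben–Eli: parent, skip
      Cal–Lia: parent, skip
    visit Pia (parent Lia)
      Pia–Lia: parent, skip
    Lia–Dee: parent, skip
No non-parent visited neighbor found — the graph is a forest.

No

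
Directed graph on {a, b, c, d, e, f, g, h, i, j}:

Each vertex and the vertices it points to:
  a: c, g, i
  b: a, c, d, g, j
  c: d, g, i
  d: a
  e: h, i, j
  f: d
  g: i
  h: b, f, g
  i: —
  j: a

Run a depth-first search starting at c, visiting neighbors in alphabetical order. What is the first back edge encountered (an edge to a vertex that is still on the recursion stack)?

a→c

DFS from c (visiting neighbors in alphabetical order); mark gray on enter, black on exit:
c gray
  d gray
    a gray
      a→c: c is gray → back edge
First back edge: a → c.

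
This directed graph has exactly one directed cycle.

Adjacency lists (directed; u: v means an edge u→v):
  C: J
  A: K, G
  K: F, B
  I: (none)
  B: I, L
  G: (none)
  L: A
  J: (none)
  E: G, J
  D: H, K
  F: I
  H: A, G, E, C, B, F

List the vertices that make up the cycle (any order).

DFS with gray/black marking from K:
K gray
  F gray
    I gray
    I black
  F black
  B gray
    B→I: I black — skip
    L gray
      A gray
        A→K: K is gray → back edge
Back edge closes the cycle K → B → L → A → K; its vertices are {A, B, K, L}.

A, B, K, L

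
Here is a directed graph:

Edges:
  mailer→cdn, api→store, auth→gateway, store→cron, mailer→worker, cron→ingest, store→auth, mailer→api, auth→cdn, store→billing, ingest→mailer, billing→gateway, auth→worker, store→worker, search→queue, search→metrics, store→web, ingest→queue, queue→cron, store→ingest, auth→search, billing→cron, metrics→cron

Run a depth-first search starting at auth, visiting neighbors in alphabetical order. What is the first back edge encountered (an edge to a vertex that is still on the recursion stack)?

DFS from auth (visiting neighbors in alphabetical order); mark gray on enter, black on exit:
auth gray
  cdn gray
  cdn black
  gateway gray
  gateway black
  search gray
    metrics gray
      cron gray
        ingest gray
          mailer gray
            api gray
              store gray
                store→auth: auth is gray → back edge
First back edge: store → auth.

store→auth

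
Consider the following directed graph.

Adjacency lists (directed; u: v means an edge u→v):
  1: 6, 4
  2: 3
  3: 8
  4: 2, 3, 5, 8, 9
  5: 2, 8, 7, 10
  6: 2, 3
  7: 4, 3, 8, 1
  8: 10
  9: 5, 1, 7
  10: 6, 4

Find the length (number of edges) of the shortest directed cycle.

For each vertex v, BFS finds the shortest path from v back to v.
The shortest such closed walk is 9 → 1 → 4 → 9, length 3.

3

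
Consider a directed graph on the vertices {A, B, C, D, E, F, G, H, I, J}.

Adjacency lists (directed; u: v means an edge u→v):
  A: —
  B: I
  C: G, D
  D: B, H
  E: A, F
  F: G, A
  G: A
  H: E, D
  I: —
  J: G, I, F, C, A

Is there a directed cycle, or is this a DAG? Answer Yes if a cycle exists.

DFS with white/gray/black marking, starting from H:
H gray
  E gray
    A gray
    A black
    F gray
      G gray
        G→A: A black — skip
      G black
      F→A: A black — skip
    F black
  E black
  D gray
    B gray
      I gray
      I black
    B black
    D→H: H is gray → back edge
Back edge found, so a cycle exists: H → D → H.

Yes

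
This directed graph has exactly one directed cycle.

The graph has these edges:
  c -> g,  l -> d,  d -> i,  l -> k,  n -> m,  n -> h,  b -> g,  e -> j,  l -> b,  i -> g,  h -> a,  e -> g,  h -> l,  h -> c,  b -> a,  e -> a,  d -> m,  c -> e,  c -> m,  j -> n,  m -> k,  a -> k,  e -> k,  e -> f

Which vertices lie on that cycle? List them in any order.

DFS with gray/black marking from h:
h gray
  l gray
    b gray
      g gray
      g black
      a gray
        k gray
        k black
      a black
    b black
    d gray
      m gray
        m→k: k black — skip
      m black
      i gray
        i→g: g black — skip
      i black
    d black
    l→k: k black — skip
  l black
  c gray
    c→g: g black — skip
    c→m: m black — skip
    e gray
      j gray
        n gray
          n→h: h is gray → back edge
Back edge closes the cycle h → c → e → j → n → h; its vertices are {c, e, h, j, n}.

c, e, h, j, n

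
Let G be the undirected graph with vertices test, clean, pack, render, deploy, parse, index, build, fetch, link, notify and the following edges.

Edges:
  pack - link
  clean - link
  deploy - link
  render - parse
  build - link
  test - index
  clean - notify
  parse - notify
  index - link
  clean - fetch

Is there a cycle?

DFS, tracking each vertex's parent; an edge to a visited non-parent vertex closes a cycle.
Start from notify:
visit notify (parent –)
  visit clean (parent notify)
    visit fetch (parent clean)
      fetch–clean: parent, skip
    clean–notify: parent, skip
    visit link (parent clean)
      visit build (parent link)
        build–link: parent, skip
      visit deploy (parent link)
        deploy–link: parent, skip
      visit index (parent link)
        index–link: parent, skip
        visit test (parent index)
          test–index: parent, skip
      visit pack (parent link)
        pack–link: parent, skip
      link–clean: parent, skip
  visit parse (parent notify)
    visit render (parent parse)
      render–parse: parent, skip
    parse–notify: parent, skip
No non-parent visited neighbor found — the graph is a forest.

No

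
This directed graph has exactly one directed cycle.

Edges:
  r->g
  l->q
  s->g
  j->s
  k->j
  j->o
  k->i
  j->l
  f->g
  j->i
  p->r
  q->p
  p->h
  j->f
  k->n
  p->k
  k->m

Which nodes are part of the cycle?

j, k, l, p, q

DFS with gray/black marking from p:
p gray
  h gray
  h black
  r gray
    g gray
    g black
  r black
  k gray
    i gray
    i black
    m gray
    m black
    j gray
      f gray
        f→g: g black — skip
      f black
      o gray
      o black
      l gray
        q gray
          q→p: p is gray → back edge
Back edge closes the cycle p → k → j → l → q → p; its vertices are {j, k, l, p, q}.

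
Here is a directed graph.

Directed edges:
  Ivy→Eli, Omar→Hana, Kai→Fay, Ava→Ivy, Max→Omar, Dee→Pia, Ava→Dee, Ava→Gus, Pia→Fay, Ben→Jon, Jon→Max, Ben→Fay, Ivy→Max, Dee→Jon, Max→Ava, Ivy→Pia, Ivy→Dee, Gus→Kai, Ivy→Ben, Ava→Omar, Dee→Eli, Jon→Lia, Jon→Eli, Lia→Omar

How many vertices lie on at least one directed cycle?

6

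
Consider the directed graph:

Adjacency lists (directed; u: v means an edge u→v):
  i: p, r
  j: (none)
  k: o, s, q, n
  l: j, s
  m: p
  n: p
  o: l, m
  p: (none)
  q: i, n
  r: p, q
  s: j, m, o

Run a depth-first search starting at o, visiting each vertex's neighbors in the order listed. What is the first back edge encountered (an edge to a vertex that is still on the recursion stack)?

DFS from o (visiting each vertex's neighbors in the order listed); mark gray on enter, black on exit:
o gray
  l gray
    j gray
    j black
    s gray
      s→j: j black — skip
      m gray
        p gray
        p black
      m black
      s→o: o is gray → back edge
First back edge: s → o.

s→o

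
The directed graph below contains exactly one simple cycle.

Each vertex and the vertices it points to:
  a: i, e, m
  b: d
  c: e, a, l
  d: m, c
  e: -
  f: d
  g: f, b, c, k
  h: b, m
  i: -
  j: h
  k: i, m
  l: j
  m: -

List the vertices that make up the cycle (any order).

b, c, d, h, j, l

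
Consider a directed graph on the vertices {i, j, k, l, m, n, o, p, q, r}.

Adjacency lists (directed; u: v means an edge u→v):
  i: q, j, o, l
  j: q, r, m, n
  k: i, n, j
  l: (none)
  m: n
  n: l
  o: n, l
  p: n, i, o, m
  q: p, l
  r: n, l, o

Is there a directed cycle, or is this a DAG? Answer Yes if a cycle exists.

DFS with white/gray/black marking, starting from l:
l gray
l black
i gray
  q gray
    p gray
      n gray
        n→l: l black — skip
      n black
      p→i: i is gray → back edge
Back edge found, so a cycle exists: i → q → p → i.

Yes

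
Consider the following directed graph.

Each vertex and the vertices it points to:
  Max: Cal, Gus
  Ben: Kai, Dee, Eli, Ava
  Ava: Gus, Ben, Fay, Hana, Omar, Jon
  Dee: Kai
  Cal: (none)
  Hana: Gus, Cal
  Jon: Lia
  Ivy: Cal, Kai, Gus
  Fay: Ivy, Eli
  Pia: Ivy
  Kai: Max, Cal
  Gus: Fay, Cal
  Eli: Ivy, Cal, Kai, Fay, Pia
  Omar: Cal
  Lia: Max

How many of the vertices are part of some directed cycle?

A vertex is on a directed cycle iff it belongs to a strongly connected component of size ≥ 2 (or has a self-loop).
The vertices on cycles are {Ava, Ben, Eli, Fay, Gus, Ivy, Kai, Max, Pia} — 9 in total.

9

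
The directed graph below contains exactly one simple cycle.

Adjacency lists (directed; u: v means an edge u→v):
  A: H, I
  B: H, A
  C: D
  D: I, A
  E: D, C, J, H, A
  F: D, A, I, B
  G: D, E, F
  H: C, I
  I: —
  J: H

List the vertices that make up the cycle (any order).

DFS with gray/black marking from C:
C gray
  D gray
    I gray
    I black
    A gray
      H gray
        H→C: C is gray → back edge
Back edge closes the cycle C → D → A → H → C; its vertices are {A, C, D, H}.

A, C, D, H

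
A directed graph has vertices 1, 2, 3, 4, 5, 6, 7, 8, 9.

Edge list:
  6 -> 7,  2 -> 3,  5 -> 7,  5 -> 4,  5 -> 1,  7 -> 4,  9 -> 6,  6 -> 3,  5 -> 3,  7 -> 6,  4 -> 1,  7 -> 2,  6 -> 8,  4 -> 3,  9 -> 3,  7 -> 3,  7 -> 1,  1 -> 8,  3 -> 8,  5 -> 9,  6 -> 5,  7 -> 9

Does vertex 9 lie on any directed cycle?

Yes

9 is on a cycle iff 9 can reach itself via ≥1 edge.
9 → 6 → 5 → 9 — yes.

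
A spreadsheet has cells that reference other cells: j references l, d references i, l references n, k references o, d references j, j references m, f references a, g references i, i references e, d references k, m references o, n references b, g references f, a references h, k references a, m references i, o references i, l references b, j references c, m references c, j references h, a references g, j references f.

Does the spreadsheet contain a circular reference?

Yes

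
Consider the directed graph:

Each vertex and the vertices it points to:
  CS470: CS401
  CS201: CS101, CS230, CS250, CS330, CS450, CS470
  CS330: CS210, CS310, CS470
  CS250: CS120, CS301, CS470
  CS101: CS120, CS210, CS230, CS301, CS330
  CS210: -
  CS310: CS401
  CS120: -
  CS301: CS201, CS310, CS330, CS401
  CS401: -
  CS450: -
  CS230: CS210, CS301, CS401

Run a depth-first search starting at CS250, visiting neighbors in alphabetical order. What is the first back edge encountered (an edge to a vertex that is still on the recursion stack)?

CS230→CS301

DFS from CS250 (visiting neighbors in alphabetical order); mark gray on enter, black on exit:
CS250 gray
  CS120 gray
  CS120 black
  CS301 gray
    CS201 gray
      CS101 gray
        CS101→CS120: CS120 black — skip
        CS210 gray
        CS210 black
        CS230 gray
          CS230→CS210: CS210 black — skip
          CS230→CS301: CS301 is gray → back edge
First back edge: CS230 → CS301.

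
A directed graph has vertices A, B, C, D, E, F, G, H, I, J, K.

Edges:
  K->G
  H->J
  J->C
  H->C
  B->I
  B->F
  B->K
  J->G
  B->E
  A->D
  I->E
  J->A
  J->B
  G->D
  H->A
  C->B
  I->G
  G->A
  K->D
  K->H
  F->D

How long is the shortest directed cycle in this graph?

For each vertex v, BFS finds the shortest path from v back to v.
The shortest such closed walk is J → B → K → H → J, length 4.

4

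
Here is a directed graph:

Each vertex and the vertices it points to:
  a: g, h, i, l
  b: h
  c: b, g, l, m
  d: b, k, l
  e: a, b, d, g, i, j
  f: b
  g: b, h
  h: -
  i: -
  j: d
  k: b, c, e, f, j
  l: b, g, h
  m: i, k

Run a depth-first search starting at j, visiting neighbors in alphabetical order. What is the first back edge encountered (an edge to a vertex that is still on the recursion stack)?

DFS from j (visiting neighbors in alphabetical order); mark gray on enter, black on exit:
j gray
  d gray
    b gray
      h gray
      h black
    b black
    k gray
      k→b: b black — skip
      c gray
        c→b: b black — skip
        g gray
          g→b: b black — skip
          g→h: h black — skip
        g black
        l gray
          l→b: b black — skip
          l→g: g black — skip
          l→h: h black — skip
        l black
        m gray
          i gray
          i black
          m→k: k is gray → back edge
First back edge: m → k.

m→k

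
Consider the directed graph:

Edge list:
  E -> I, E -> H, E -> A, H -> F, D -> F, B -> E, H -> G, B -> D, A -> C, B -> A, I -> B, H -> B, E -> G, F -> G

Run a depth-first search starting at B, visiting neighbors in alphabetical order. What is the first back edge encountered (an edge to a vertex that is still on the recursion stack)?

H->B

DFS from B (visiting neighbors in alphabetical order); mark gray on enter, black on exit:
B gray
  A gray
    C gray
    C black
  A black
  D gray
    F gray
      G gray
      G black
    F black
  D black
  E gray
    E→A: A black — skip
    E→G: G black — skip
    H gray
      H→B: B is gray → back edge
First back edge: H → B.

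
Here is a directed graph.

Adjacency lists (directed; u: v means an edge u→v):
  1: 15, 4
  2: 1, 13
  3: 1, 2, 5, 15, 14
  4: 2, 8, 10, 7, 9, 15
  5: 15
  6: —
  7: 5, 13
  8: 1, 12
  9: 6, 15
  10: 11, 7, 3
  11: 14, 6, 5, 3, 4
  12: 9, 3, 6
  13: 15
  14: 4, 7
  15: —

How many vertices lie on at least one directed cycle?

A vertex is on a directed cycle iff it belongs to a strongly connected component of size ≥ 2 (or has a self-loop).
The vertices on cycles are {1, 2, 3, 4, 8, 10, 11, 12, 14} — 9 in total.

9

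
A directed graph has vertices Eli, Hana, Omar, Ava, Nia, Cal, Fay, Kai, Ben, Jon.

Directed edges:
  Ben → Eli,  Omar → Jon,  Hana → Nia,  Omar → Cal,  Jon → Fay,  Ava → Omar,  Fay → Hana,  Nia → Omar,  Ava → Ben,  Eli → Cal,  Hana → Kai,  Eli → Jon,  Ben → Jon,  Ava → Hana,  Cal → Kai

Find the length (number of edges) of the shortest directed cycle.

5

For each vertex v, BFS finds the shortest path from v back to v.
The shortest such closed walk is Hana → Nia → Omar → Jon → Fay → Hana, length 5.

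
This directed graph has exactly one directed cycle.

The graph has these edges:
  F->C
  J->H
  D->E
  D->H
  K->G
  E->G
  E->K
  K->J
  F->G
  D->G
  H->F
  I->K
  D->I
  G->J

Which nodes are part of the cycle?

DFS with gray/black marking from H:
H gray
  F gray
    C gray
    C black
    G gray
      J gray
        J→H: H is gray → back edge
Back edge closes the cycle H → F → G → J → H; its vertices are {F, G, H, J}.

F, G, H, J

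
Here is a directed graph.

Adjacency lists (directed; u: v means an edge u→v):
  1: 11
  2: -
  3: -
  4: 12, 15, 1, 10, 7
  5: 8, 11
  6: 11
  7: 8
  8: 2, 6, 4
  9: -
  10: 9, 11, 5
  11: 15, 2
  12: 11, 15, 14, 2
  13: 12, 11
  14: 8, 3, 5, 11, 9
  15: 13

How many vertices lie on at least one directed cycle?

A vertex is on a directed cycle iff it belongs to a strongly connected component of size ≥ 2 (or has a self-loop).
The vertices on cycles are {1, 4, 5, 6, 7, 8, 10, 11, 12, 13, 14, 15} — 12 in total.

12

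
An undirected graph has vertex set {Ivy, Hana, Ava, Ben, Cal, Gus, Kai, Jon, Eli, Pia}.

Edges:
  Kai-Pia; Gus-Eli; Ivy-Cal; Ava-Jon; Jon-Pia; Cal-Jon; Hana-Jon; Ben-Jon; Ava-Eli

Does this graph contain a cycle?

No

DFS, tracking each vertex's parent; an edge to a visited non-parent vertex closes a cycle.
Start from Hana:
visit Hana (parent –)
  visit Jon (parent Hana)
    visit Pia (parent Jon)
      Pia–Jon: parent, skip
      visit Kai (parent Pia)
        Kai–Pia: parent, skip
    visit Ben (parent Jon)
      Ben–Jon: parent, skip
    visit Cal (parent Jon)
      Cal–Jon: parent, skip
      visit Ivy (parent Cal)
        Ivy–Cal: parent, skip
    Jon–Hana: parent, skip
    visit Ava (parent Jon)
      visit Eli (parent Ava)
        Eli–Ava: parent, skip
        visit Gus (parent Eli)
          Gus–Eli: parent, skip
      Ava–Jon: parent, skip
No non-parent visited neighbor found — the graph is a forest.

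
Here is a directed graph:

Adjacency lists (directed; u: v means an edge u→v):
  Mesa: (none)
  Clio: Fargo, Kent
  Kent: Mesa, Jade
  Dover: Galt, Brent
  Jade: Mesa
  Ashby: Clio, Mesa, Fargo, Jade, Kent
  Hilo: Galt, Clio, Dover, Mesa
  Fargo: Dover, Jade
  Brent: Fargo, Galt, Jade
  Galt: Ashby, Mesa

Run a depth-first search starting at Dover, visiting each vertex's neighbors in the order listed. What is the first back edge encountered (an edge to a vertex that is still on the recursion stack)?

Fargo->Dover

DFS from Dover (visiting each vertex's neighbors in the order listed); mark gray on enter, black on exit:
Dover gray
  Galt gray
    Ashby gray
      Clio gray
        Fargo gray
          Fargo→Dover: Dover is gray → back edge
First back edge: Fargo → Dover.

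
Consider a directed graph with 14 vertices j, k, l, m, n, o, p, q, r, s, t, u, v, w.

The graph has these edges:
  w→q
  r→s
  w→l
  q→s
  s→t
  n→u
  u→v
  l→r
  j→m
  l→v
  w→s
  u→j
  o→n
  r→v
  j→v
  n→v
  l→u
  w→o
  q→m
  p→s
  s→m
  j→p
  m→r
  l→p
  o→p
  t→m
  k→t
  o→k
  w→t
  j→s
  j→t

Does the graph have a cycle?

Yes

DFS with white/gray/black marking, starting from n:
n gray
  v gray
  v black
  u gray
    j gray
      m gray
        r gray
          r→v: v black — skip
          s gray
            s→m: m is gray → back edge
Back edge found, so a cycle exists: m → r → s → m.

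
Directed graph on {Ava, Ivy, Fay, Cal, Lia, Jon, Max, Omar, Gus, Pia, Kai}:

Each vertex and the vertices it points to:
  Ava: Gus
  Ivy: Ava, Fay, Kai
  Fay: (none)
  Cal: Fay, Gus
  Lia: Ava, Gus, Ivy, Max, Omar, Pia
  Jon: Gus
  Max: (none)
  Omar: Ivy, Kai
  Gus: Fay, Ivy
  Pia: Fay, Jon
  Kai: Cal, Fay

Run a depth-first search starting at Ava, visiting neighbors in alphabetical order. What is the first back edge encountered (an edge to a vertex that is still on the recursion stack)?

DFS from Ava (visiting neighbors in alphabetical order); mark gray on enter, black on exit:
Ava gray
  Gus gray
    Fay gray
    Fay black
    Ivy gray
      Ivy→Ava: Ava is gray → back edge
First back edge: Ivy → Ava.

Ivy→Ava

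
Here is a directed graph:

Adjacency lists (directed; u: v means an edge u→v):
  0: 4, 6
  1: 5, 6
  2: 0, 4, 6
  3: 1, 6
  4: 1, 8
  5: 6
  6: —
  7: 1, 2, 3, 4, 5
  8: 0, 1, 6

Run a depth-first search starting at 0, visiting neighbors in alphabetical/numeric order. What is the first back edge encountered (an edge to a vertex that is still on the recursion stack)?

DFS from 0 (visiting neighbors in alphabetical/numeric order); mark gray on enter, black on exit:
0 gray
  4 gray
    1 gray
      5 gray
        6 gray
        6 black
      5 black
      1→6: 6 black — skip
    1 black
    8 gray
      8→0: 0 is gray → back edge
First back edge: 8 → 0.

8->0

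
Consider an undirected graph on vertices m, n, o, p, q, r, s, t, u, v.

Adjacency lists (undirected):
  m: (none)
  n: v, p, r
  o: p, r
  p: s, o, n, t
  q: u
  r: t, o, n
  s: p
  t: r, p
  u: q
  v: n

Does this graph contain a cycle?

DFS, tracking each vertex's parent; an edge to a visited non-parent vertex closes a cycle.
Start from n:
visit n (parent –)
  visit v (parent n)
    v–n: parent, skip
  visit p (parent n)
    visit s (parent p)
      s–p: parent, skip
    visit o (parent p)
      o–p: parent, skip
      visit r (parent o)
        visit t (parent r)
          t–r: parent, skip
          t–p: p visited and ≠ parent → cycle
Cycle: p – o – r – t – p.

Yes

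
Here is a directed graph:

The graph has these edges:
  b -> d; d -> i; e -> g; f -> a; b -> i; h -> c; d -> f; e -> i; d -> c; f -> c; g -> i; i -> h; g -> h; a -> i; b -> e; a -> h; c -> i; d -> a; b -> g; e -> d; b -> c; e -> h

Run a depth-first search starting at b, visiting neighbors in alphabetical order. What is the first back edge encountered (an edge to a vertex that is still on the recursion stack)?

h->c

DFS from b (visiting neighbors in alphabetical order); mark gray on enter, black on exit:
b gray
  c gray
    i gray
      h gray
        h→c: c is gray → back edge
First back edge: h → c.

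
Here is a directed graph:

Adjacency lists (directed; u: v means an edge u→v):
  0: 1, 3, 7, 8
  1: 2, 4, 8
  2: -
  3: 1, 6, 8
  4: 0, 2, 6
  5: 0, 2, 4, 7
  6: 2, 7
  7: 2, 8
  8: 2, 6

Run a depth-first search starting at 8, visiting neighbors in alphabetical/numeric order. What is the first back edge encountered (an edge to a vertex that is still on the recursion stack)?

DFS from 8 (visiting neighbors in alphabetical/numeric order); mark gray on enter, black on exit:
8 gray
  2 gray
  2 black
  6 gray
    6→2: 2 black — skip
    7 gray
      7→2: 2 black — skip
      7→8: 8 is gray → back edge
First back edge: 7 → 8.

7→8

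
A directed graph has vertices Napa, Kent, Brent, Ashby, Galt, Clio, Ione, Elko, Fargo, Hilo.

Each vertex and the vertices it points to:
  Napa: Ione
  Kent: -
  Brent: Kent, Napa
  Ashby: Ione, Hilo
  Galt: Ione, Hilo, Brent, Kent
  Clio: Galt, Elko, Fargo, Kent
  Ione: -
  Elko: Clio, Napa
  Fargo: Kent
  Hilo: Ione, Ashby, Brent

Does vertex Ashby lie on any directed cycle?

Ashby is on a cycle iff Ashby can reach itself via ≥1 edge.
Ashby → Hilo → Ashby — yes.

Yes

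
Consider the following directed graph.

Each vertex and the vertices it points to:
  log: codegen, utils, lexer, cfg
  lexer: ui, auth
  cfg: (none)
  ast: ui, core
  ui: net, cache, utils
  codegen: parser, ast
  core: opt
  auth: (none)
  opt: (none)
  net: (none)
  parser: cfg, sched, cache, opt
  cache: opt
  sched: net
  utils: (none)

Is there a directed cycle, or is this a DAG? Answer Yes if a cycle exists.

DFS with white/gray/black marking, starting from opt:
opt gray
opt black
log gray
  codegen gray
    parser gray
      cfg gray
      cfg black
      sched gray
        net gray
        net black
      sched black
      cache gray
        cache→opt: opt black — skip
      cache black
      parser→opt: opt black — skip
    parser black
    ast gray
      ui gray
        ui→net: net black — skip
        ui→cache: cache black — skip
        utils gray
        utils black
      ui black
      core gray
        core→opt: opt black — skip
      core black
    ast black
  codegen black
  log→utils: utils black — skip
  lexer gray
    lexer→ui: ui black — skip
    auth gray
    auth black
  lexer black
  log→cfg: cfg black — skip
log black
Every edge goes to a white or black vertex — no back edge, so the graph is acyclic.

No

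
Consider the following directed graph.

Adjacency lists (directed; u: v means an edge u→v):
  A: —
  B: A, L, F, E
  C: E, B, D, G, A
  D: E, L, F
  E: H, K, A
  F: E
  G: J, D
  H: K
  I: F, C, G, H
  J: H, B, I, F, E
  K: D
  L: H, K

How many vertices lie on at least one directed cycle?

10

A vertex is on a directed cycle iff it belongs to a strongly connected component of size ≥ 2 (or has a self-loop).
The vertices on cycles are {C, D, E, F, G, H, I, J, K, L} — 10 in total.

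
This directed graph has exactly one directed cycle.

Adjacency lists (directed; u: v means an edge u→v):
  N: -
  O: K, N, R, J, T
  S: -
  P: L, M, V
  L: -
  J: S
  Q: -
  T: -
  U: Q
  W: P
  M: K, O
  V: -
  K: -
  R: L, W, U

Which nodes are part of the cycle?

M, O, P, R, W

DFS with gray/black marking from P:
P gray
  L gray
  L black
  M gray
    K gray
    K black
    O gray
      O→K: K black — skip
      N gray
      N black
      R gray
        R→L: L black — skip
        W gray
          W→P: P is gray → back edge
Back edge closes the cycle P → M → O → R → W → P; its vertices are {M, O, P, R, W}.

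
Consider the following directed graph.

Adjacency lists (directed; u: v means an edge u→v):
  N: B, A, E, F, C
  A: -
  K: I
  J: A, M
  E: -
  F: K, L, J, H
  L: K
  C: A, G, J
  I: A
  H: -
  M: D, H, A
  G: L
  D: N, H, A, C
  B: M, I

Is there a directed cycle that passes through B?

B is on a cycle iff B can reach itself via ≥1 edge.
B → M → D → N → B — yes.

Yes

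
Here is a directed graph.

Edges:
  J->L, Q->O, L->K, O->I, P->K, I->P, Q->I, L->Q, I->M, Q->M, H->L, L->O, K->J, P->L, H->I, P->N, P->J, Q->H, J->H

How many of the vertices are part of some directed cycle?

8

A vertex is on a directed cycle iff it belongs to a strongly connected component of size ≥ 2 (or has a self-loop).
The vertices on cycles are {H, I, J, K, L, O, P, Q} — 8 in total.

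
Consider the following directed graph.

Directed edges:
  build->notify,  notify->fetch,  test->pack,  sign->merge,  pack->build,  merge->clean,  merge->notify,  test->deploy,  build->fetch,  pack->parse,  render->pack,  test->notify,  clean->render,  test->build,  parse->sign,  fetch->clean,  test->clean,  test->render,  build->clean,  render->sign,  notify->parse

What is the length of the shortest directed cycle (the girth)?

4

For each vertex v, BFS finds the shortest path from v back to v.
The shortest such closed walk is pack → build → clean → render → pack, length 4.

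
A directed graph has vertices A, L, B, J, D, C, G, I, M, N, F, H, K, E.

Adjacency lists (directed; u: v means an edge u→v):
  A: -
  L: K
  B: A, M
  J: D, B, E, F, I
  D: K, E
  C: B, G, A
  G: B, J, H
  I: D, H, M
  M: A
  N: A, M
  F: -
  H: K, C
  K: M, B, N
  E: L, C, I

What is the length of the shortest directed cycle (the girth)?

3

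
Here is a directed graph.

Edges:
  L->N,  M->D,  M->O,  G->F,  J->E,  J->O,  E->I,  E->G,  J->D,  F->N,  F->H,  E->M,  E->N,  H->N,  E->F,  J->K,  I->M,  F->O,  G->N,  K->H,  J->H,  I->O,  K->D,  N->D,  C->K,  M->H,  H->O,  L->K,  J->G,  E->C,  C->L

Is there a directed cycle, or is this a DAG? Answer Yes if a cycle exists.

No

DFS with white/gray/black marking, starting from D:
D gray
D black
C gray
  L gray
    K gray
      H gray
        O gray
        O black
        N gray
          N→D: D black — skip
        N black
      H black
      K→D: D black — skip
    K black
    L→N: N black — skip
  L black
  C→K: K black — skip
C black
E gray
  E→C: C black — skip
  F gray
    F→N: N black — skip
    F→O: O black — skip
    F→H: H black — skip
  F black
  E→N: N black — skip
  G gray
    G→N: N black — skip
    G→F: F black — skip
  G black
  I gray
    M gray
      M→H: H black — skip
      M→D: D black — skip
      M→O: O black — skip
    M black
    I→O: O black — skip
  I black
  E→M: M black — skip
E black
J gray
  J→K: K black — skip
  J→D: D black — skip
  J→G: G black — skip
  J→O: O black — skip
  J→H: H black — skip
  J→E: E black — skip
J black
Every edge goes to a white or black vertex — no back edge, so the graph is acyclic.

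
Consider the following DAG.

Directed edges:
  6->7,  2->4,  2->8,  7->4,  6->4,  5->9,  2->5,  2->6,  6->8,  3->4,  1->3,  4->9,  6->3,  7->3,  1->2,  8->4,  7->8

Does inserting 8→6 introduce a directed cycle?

Adding 8→6 creates a cycle iff 6 can already reach 8.
Path from 6: 6 → 8.
So 6 → … → 8 → 6 is a cycle.

Yes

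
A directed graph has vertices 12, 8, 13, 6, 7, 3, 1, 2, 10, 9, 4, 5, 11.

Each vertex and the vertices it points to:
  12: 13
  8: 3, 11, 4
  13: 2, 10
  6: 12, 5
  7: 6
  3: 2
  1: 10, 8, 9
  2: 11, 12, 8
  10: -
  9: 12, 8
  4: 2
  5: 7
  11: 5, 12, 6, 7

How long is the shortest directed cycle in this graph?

For each vertex v, BFS finds the shortest path from v back to v.
The shortest such closed walk is 8 → 3 → 2 → 8, length 3.

3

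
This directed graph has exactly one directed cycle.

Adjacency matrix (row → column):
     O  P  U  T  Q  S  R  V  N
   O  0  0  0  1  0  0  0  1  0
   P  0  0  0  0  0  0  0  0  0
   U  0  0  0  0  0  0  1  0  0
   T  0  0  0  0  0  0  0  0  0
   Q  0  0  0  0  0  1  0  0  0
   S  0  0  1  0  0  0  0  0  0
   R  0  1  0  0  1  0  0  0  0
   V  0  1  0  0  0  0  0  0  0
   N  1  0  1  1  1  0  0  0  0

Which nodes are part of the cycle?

Q, R, S, U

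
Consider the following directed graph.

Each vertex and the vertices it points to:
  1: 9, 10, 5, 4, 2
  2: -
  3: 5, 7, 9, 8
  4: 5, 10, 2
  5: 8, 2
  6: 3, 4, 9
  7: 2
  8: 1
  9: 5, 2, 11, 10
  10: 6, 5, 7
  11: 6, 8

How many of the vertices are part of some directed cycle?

9

A vertex is on a directed cycle iff it belongs to a strongly connected component of size ≥ 2 (or has a self-loop).
The vertices on cycles are {1, 3, 4, 5, 6, 8, 9, 10, 11} — 9 in total.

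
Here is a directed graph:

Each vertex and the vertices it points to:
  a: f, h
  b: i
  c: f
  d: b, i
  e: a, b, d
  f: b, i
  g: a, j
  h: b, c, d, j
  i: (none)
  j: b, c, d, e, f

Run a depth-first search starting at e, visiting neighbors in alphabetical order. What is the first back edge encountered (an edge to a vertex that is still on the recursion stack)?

j→e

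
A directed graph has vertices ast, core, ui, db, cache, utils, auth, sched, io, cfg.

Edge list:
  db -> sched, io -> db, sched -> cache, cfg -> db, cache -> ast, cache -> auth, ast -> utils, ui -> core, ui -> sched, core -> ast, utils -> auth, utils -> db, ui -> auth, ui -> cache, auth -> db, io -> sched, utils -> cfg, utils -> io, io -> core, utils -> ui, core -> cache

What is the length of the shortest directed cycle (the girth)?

For each vertex v, BFS finds the shortest path from v back to v.
The shortest such closed walk is utils → io → core → ast → utils, length 4.

4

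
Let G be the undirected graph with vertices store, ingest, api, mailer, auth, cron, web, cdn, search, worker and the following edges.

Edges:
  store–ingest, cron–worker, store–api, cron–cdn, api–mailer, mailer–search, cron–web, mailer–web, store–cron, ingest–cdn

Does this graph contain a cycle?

Yes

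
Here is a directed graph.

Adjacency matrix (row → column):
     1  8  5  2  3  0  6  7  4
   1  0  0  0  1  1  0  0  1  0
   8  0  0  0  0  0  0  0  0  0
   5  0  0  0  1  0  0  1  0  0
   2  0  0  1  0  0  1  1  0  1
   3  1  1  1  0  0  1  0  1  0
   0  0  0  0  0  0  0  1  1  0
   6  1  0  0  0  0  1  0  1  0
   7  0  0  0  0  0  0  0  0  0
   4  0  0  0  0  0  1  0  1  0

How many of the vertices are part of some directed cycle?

7

A vertex is on a directed cycle iff it belongs to a strongly connected component of size ≥ 2 (or has a self-loop).
The vertices on cycles are {0, 1, 2, 3, 4, 5, 6} — 7 in total.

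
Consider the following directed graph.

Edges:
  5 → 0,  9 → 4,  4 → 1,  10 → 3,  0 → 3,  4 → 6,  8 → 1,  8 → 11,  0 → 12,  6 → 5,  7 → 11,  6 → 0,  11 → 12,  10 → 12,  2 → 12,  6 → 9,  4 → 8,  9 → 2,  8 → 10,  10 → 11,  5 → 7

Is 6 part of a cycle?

Yes

6 is on a cycle iff 6 can reach itself via ≥1 edge.
6 → 9 → 4 → 6 — yes.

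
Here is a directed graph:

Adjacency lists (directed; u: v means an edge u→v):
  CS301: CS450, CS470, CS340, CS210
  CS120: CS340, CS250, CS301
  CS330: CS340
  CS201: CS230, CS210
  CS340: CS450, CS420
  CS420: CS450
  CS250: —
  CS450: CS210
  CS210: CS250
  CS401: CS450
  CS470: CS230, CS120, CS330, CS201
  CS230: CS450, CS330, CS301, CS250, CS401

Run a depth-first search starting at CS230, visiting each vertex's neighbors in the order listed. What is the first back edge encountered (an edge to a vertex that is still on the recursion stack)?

DFS from CS230 (visiting each vertex's neighbors in the order listed); mark gray on enter, black on exit:
CS230 gray
  CS450 gray
    CS210 gray
      CS250 gray
      CS250 black
    CS210 black
  CS450 black
  CS330 gray
    CS340 gray
      CS340→CS450: CS450 black — skip
      CS420 gray
        CS420→CS450: CS450 black — skip
      CS420 black
    CS340 black
  CS330 black
  CS301 gray
    CS301→CS450: CS450 black — skip
    CS470 gray
      CS470→CS230: CS230 is gray → back edge
First back edge: CS470 → CS230.

CS470→CS230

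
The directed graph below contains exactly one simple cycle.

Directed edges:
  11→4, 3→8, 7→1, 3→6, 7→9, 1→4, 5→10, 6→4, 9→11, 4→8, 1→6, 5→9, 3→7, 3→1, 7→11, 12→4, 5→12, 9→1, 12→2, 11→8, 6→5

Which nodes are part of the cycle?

1, 5, 6, 9

DFS with gray/black marking from 6:
6 gray
  4 gray
    8 gray
    8 black
  4 black
  5 gray
    12 gray
      2 gray
      2 black
      12→4: 4 black — skip
    12 black
    9 gray
      1 gray
        1→6: 6 is gray → back edge
Back edge closes the cycle 6 → 5 → 9 → 1 → 6; its vertices are {1, 5, 6, 9}.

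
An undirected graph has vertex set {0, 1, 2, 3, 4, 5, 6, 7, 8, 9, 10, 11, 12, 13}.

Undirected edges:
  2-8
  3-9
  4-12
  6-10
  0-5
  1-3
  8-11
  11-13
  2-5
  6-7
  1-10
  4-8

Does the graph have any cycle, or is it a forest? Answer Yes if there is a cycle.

DFS, tracking each vertex's parent; an edge to a visited non-parent vertex closes a cycle.
Start from 7:
visit 7 (parent –)
  visit 6 (parent 7)
    6–7: parent, skip
    visit 10 (parent 6)
      visit 1 (parent 10)
        1–10: parent, skip
        visit 3 (parent 1)
          visit 9 (parent 3)
            9–3: parent, skip
          3–1: parent, skip
      10–6: parent, skip
visit 0 (parent –)
  visit 5 (parent 0)
    5–0: parent, skip
    visit 2 (parent 5)
      2–5: parent, skip
      visit 8 (parent 2)
        8–2: parent, skip
        visit 4 (parent 8)
          4–8: parent, skip
          visit 12 (parent 4)
            12–4: parent, skip
        visit 11 (parent 8)
          visit 13 (parent 11)
            13–11: parent, skip
          11–8: parent, skip
No non-parent visited neighbor found — the graph is a forest.

No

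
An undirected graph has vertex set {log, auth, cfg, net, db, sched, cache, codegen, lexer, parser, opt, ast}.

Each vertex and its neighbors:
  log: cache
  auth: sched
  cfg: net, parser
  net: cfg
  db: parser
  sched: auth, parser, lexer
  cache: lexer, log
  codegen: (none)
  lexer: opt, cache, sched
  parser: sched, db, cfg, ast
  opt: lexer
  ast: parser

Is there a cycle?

DFS, tracking each vertex's parent; an edge to a visited non-parent vertex closes a cycle.
Start from net:
visit net (parent –)
  visit cfg (parent net)
    cfg–net: parent, skip
    visit parser (parent cfg)
      visit sched (parent parser)
        visit auth (parent sched)
          auth–sched: parent, skip
        sched–parser: parent, skip
        visit lexer (parent sched)
          visit opt (parent lexer)
            opt–lexer: parent, skip
          visit cache (parent lexer)
            cache–lexer: parent, skip
            visit log (parent cache)
              log–cache: parent, skip
          lexer–sched: parent, skip
      visit db (parent parser)
        db–parser: parent, skip
      parser–cfg: parent, skip
      visit ast (parent parser)
        ast–parser: parent, skip
visit codegen (parent –)
No non-parent visited neighbor found — the graph is a forest.

No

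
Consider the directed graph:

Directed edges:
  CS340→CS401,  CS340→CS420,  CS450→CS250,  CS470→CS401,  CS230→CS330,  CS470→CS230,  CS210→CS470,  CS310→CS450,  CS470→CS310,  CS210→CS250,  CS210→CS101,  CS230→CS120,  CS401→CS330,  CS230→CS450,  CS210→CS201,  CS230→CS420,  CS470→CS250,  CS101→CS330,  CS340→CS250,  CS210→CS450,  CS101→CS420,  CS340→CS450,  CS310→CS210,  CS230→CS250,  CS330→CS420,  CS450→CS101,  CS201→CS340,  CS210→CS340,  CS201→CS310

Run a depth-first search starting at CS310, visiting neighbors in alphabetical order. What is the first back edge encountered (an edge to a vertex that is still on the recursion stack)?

DFS from CS310 (visiting neighbors in alphabetical order); mark gray on enter, black on exit:
CS310 gray
  CS210 gray
    CS101 gray
      CS330 gray
        CS420 gray
        CS420 black
      CS330 black
      CS101→CS420: CS420 black — skip
    CS101 black
    CS201 gray
      CS201→CS310: CS310 is gray → back edge
First back edge: CS201 → CS310.

CS201→CS310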